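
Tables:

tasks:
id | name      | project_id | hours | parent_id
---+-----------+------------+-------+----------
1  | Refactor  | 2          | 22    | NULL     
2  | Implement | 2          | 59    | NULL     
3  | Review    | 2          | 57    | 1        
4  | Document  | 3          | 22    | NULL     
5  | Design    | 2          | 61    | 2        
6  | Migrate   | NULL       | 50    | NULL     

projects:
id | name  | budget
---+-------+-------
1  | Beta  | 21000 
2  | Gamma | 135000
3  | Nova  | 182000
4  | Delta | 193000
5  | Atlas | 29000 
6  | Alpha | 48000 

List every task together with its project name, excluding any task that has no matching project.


INNER JOIN keeps only tasks rows whose project_id matches an id in projects. Walk through each task:
  - task 1 (Refactor): project_id=2 -> matches Gamma
  - task 2 (Implement): project_id=2 -> matches Gamma
  - task 3 (Review): project_id=2 -> matches Gamma
  - task 4 (Document): project_id=3 -> matches Nova
  - task 5 (Design): project_id=2 -> matches Gamma
  - task 6 (Migrate): project_id=NULL, no match -> dropped
So 1 of 6 rows is dropped.

SQL:
SELECT a.name, b.name AS project
FROM tasks a
INNER JOIN projects b ON a.project_id = b.id

Result:
name      | project
----------+--------
Refactor  | Gamma  
Implement | Gamma  
Review    | Gamma  
Document  | Nova   
Design    | Gamma  


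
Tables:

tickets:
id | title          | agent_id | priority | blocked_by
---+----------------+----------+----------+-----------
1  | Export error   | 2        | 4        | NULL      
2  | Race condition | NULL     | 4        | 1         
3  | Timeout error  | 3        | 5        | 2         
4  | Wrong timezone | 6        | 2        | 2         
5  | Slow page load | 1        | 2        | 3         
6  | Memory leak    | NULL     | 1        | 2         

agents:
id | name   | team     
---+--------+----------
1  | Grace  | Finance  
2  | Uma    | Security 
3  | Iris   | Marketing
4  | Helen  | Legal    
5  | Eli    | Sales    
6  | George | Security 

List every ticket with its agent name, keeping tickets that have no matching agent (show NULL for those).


LEFT JOIN keeps every row from tickets (the left table); where agent_id has no match in agents, the agent columns become NULL. Walk through each ticket:
  - ticket 1 (Export error): agent_id=2 -> matches Uma
  - ticket 2 (Race condition): agent_id=NULL, no match -> kept with NULL
  - ticket 3 (Timeout error): agent_id=3 -> matches Iris
  - ticket 4 (Wrong timezone): agent_id=6 -> matches George
  - ticket 5 (Slow page load): agent_id=1 -> matches Grace
  - ticket 6 (Memory leak): agent_id=NULL, no match -> kept with NULL
All 6 rows appear; 2 have NULL agent.

SQL:
SELECT a.title, b.name AS agent
FROM tickets a
LEFT JOIN agents b ON a.agent_id = b.id

Result:
title          | agent 
---------------+-------
Export error   | Uma   
Race condition | NULL  
Timeout error  | Iris  
Wrong timezone | George
Slow page load | Grace 
Memory leak    | NULL  


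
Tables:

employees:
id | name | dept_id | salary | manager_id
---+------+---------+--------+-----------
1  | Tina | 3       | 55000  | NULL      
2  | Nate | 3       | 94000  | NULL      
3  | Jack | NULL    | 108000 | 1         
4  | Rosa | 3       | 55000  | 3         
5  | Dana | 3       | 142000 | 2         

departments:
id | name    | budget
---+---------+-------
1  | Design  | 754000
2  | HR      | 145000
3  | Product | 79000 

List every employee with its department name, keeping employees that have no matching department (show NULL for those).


LEFT JOIN keeps every row from employees (the left table); where dept_id has no match in departments, the department columns become NULL. Walk through each employee:
  - employee 1 (Tina): dept_id=3 -> matches Product
  - employee 2 (Nate): dept_id=3 -> matches Product
  - employee 3 (Jack): dept_id=NULL, no match -> kept with NULL
  - employee 4 (Rosa): dept_id=3 -> matches Product
  - employee 5 (Dana): dept_id=3 -> matches Product
All 5 rows appear; 1 has NULL department.

SQL:
SELECT a.name, b.name AS department
FROM employees a
LEFT JOIN departments b ON a.dept_id = b.id

Result:
name | department
-----+-----------
Tina | Product   
Nate | Product   
Jack | NULL      
Rosa | Product   
Dana | Product   


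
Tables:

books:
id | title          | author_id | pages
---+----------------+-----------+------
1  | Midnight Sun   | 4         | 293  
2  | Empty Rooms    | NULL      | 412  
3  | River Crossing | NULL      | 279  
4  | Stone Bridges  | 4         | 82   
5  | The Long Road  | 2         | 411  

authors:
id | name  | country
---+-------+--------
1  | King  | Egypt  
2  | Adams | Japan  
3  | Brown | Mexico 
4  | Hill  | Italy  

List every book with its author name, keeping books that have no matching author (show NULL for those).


LEFT JOIN keeps every row from books (the left table); where author_id has no match in authors, the author columns become NULL. Walk through each book:
  - book 1 (Midnight Sun): author_id=4 -> matches Hill
  - book 2 (Empty Rooms): author_id=NULL, no match -> kept with NULL
  - book 3 (River Crossing): author_id=NULL, no match -> kept with NULL
  - book 4 (Stone Bridges): author_id=4 -> matches Hill
  - book 5 (The Long Road): author_id=2 -> matches Adams
All 5 rows appear; 2 have NULL author.

SQL:
SELECT a.title, b.name AS author
FROM books a
LEFT JOIN authors b ON a.author_id = b.id

Result:
title          | author
---------------+-------
Midnight Sun   | Hill  
Empty Rooms    | NULL  
River Crossing | NULL  
Stone Bridges  | Hill  
The Long Road  | Adams 


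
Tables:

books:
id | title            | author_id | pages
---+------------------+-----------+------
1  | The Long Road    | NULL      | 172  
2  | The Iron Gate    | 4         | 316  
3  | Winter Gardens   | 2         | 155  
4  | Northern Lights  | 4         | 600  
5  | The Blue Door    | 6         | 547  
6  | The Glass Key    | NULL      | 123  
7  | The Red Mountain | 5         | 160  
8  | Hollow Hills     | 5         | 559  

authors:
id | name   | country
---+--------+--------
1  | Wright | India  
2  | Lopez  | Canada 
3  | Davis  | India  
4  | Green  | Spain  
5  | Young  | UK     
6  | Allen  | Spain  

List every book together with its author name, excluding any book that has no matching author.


INNER JOIN keeps only books rows whose author_id matches an id in authors. Walk through each book:
  - book 1 (The Long Road): author_id=NULL, no match -> dropped
  - book 2 (The Iron Gate): author_id=4 -> matches Green
  - book 3 (Winter Gardens): author_id=2 -> matches Lopez
  - book 4 (Northern Lights): author_id=4 -> matches Green
  - book 5 (The Blue Door): author_id=6 -> matches Allen
  - book 6 (The Glass Key): author_id=NULL, no match -> dropped
  - book 7 (The Red Mountain): author_id=5 -> matches Young
  - book 8 (Hollow Hills): author_id=5 -> matches Young
So 2 of 8 rows are dropped.

SQL:
SELECT a.title, b.name AS author
FROM books a
INNER JOIN authors b ON a.author_id = b.id

Result:
title            | author
-----------------+-------
The Iron Gate    | Green 
Winter Gardens   | Lopez 
Northern Lights  | Green 
The Blue Door    | Allen 
The Red Mountain | Young 
Hollow Hills     | Young 


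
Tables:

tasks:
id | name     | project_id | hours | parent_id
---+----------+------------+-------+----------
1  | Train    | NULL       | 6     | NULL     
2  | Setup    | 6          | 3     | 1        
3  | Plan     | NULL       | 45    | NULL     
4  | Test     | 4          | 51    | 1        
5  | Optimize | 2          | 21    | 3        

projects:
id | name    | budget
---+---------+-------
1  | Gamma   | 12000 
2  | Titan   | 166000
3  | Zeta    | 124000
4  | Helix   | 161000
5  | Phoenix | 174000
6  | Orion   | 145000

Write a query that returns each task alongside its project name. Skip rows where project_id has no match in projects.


INNER JOIN keeps only tasks rows whose project_id matches an id in projects. Walk through each task:
  - task 1 (Train): project_id=NULL, no match -> dropped
  - task 2 (Setup): project_id=6 -> matches Orion
  - task 3 (Plan): project_id=NULL, no match -> dropped
  - task 4 (Test): project_id=4 -> matches Helix
  - task 5 (Optimize): project_id=2 -> matches Titan
So 2 of 5 rows are dropped.

SQL:
SELECT a.name, b.name AS project
FROM tasks a
INNER JOIN projects b ON a.project_id = b.id

Result:
name     | project
---------+--------
Setup    | Orion  
Test     | Helix  
Optimize | Titan  


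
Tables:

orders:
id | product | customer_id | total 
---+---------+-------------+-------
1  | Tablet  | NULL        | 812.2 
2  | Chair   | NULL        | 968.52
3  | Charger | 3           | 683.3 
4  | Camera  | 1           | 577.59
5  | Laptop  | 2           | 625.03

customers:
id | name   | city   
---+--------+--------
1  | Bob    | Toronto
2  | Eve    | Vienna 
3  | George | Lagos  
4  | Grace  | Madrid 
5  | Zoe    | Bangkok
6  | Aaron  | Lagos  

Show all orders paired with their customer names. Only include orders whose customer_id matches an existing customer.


INNER JOIN keeps only orders rows whose customer_id matches an id in customers. Walk through each order:
  - order 1 (Tablet): customer_id=NULL, no match -> dropped
  - order 2 (Chair): customer_id=NULL, no match -> dropped
  - order 3 (Charger): customer_id=3 -> matches George
  - order 4 (Camera): customer_id=1 -> matches Bob
  - order 5 (Laptop): customer_id=2 -> matches Eve
So 2 of 5 rows are dropped.

SQL:
SELECT a.product, b.name AS customer
FROM orders a
INNER JOIN customers b ON a.customer_id = b.id

Result:
product | customer
--------+---------
Charger | George  
Camera  | Bob     
Laptop  | Eve     


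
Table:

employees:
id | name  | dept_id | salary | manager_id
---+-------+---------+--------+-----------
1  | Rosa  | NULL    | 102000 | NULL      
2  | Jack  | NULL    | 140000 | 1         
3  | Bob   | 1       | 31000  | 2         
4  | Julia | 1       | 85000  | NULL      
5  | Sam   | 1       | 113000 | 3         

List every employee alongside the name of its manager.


This is a self-join: employees is joined to a second copy of itself, matching each row's manager_id to another row's id. Use LEFT JOIN so rows with manager_id=NULL are kept.
  - employee 1 (Rosa): manager_id=NULL -> NULL
  - employee 2 (Jack): manager_id=1 -> Rosa
  - employee 3 (Bob): manager_id=2 -> Jack
  - employee 4 (Julia): manager_id=NULL -> NULL
  - employee 5 (Sam): manager_id=3 -> Bob

SQL:
SELECT a.name AS item, b.name AS manager
FROM employees a
LEFT JOIN employees b ON a.manager_id = b.id

Result:
item  | manager
------+--------
Rosa  | NULL   
Jack  | Rosa   
Bob   | Jack   
Julia | NULL   
Sam   | Bob    


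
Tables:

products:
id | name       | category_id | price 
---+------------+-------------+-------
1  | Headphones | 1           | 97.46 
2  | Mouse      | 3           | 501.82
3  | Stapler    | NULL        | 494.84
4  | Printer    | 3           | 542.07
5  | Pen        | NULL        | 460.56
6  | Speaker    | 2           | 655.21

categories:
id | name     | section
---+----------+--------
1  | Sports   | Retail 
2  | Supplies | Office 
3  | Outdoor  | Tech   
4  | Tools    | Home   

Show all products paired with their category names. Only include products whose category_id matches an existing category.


INNER JOIN keeps only products rows whose category_id matches an id in categories. Walk through each product:
  - product 1 (Headphones): category_id=1 -> matches Sports
  - product 2 (Mouse): category_id=3 -> matches Outdoor
  - product 3 (Stapler): category_id=NULL, no match -> dropped
  - product 4 (Printer): category_id=3 -> matches Outdoor
  - product 5 (Pen): category_id=NULL, no match -> dropped
  - product 6 (Speaker): category_id=2 -> matches Supplies
So 2 of 6 rows are dropped.

SQL:
SELECT a.name, b.name AS category
FROM products a
INNER JOIN categories b ON a.category_id = b.id

Result:
name       | category
-----------+---------
Headphones | Sports  
Mouse      | Outdoor 
Printer    | Outdoor 
Speaker    | Supplies


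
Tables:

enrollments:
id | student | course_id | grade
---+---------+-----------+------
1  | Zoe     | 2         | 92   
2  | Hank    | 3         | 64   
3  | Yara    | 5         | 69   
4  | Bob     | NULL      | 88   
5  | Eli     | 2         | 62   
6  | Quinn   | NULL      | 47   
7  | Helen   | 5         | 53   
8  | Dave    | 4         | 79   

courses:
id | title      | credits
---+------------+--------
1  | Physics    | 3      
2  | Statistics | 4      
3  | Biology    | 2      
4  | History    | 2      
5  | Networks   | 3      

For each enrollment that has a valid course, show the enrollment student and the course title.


INNER JOIN keeps only enrollments rows whose course_id matches an id in courses. Walk through each enrollment:
  - enrollment 1 (Zoe): course_id=2 -> matches Statistics
  - enrollment 2 (Hank): course_id=3 -> matches Biology
  - enrollment 3 (Yara): course_id=5 -> matches Networks
  - enrollment 4 (Bob): course_id=NULL, no match -> dropped
  - enrollment 5 (Eli): course_id=2 -> matches Statistics
  - enrollment 6 (Quinn): course_id=NULL, no match -> dropped
  - enrollment 7 (Helen): course_id=5 -> matches Networks
  - enrollment 8 (Dave): course_id=4 -> matches History
So 2 of 8 rows are dropped.

SQL:
SELECT a.student, b.title AS course
FROM enrollments a
INNER JOIN courses b ON a.course_id = b.id

Result:
student | course    
--------+-----------
Zoe     | Statistics
Hank    | Biology   
Yara    | Networks  
Eli     | Statistics
Helen   | Networks  
Dave    | History   


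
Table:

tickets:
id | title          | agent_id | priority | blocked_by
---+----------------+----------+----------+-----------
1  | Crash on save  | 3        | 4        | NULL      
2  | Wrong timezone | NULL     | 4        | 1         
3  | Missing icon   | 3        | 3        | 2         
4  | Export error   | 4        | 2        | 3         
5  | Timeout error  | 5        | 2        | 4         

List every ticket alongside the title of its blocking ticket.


This is a self-join: tickets is joined to a second copy of itself, matching each row's blocked_by to another row's id. Use LEFT JOIN so rows with blocked_by=NULL are kept.
  - ticket 1 (Crash on save): blocked_by=NULL -> NULL
  - ticket 2 (Wrong timezone): blocked_by=1 -> Crash on save
  - ticket 3 (Missing icon): blocked_by=2 -> Wrong timezone
  - ticket 4 (Export error): blocked_by=3 -> Missing icon
  - ticket 5 (Timeout error): blocked_by=4 -> Export error

SQL:
SELECT a.title AS item, b.title AS blocked_by
FROM tickets a
LEFT JOIN tickets b ON a.blocked_by = b.id

Result:
item           | blocked_by    
---------------+---------------
Crash on save  | NULL          
Wrong timezone | Crash on save 
Missing icon   | Wrong timezone
Export error   | Missing icon  
Timeout error  | Export error  


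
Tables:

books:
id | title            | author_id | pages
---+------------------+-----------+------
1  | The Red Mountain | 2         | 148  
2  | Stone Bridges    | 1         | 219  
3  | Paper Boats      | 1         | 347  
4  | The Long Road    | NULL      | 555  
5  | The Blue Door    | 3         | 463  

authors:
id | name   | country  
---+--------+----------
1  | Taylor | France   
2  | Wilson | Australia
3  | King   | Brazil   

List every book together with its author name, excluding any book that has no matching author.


INNER JOIN keeps only books rows whose author_id matches an id in authors. Walk through each book:
  - book 1 (The Red Mountain): author_id=2 -> matches Wilson
  - book 2 (Stone Bridges): author_id=1 -> matches Taylor
  - book 3 (Paper Boats): author_id=1 -> matches Taylor
  - book 4 (The Long Road): author_id=NULL, no match -> dropped
  - book 5 (The Blue Door): author_id=3 -> matches King
So 1 of 5 rows is dropped.

SQL:
SELECT a.title, b.name AS author
FROM books a
INNER JOIN authors b ON a.author_id = b.id

Result:
title            | author
-----------------+-------
The Red Mountain | Wilson
Stone Bridges    | Taylor
Paper Boats      | Taylor
The Blue Door    | King  


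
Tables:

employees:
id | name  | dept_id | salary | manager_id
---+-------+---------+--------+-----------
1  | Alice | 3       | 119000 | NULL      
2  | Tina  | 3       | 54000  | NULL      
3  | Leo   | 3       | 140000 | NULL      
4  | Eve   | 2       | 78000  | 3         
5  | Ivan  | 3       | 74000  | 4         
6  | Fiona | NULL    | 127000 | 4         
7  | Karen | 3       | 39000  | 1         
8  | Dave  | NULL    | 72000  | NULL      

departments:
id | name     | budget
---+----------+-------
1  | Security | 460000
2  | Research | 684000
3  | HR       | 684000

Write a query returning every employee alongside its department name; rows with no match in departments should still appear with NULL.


LEFT JOIN keeps every row from employees (the left table); where dept_id has no match in departments, the department columns become NULL. Walk through each employee:
  - employee 1 (Alice): dept_id=3 -> matches HR
  - employee 2 (Tina): dept_id=3 -> matches HR
  - employee 3 (Leo): dept_id=3 -> matches HR
  - employee 4 (Eve): dept_id=2 -> matches Research
  - employee 5 (Ivan): dept_id=3 -> matches HR
  - employee 6 (Fiona): dept_id=NULL, no match -> kept with NULL
  - employee 7 (Karen): dept_id=3 -> matches HR
  - employee 8 (Dave): dept_id=NULL, no match -> kept with NULL
All 8 rows appear; 2 have NULL department.

SQL:
SELECT a.name, b.name AS department
FROM employees a
LEFT JOIN departments b ON a.dept_id = b.id

Result:
name  | department
------+-----------
Alice | HR        
Tina  | HR        
Leo   | HR        
Eve   | Research  
Ivan  | HR        
Fiona | NULL      
Karen | HR        
Dave  | NULL      


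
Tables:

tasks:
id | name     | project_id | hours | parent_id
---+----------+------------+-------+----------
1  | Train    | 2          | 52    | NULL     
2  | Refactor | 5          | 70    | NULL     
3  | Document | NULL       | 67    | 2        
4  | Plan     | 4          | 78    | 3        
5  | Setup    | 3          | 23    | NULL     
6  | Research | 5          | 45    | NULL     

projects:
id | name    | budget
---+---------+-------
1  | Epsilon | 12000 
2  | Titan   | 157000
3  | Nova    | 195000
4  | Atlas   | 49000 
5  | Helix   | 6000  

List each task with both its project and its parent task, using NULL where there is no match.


Two LEFT JOINs from the same base table tasks: one to projects via project_id, one to tasks itself via parent_id. Both are LEFT so every task is preserved.
Match against projects:
  - task 1 (Train): project_id=2 -> matches Titan
  - task 2 (Refactor): project_id=5 -> matches Helix
  - task 3 (Document): project_id=NULL, no match -> kept with NULL
  - task 4 (Plan): project_id=4 -> matches Atlas
  - task 5 (Setup): project_id=3 -> matches Nova
  - task 6 (Research): project_id=5 -> matches Helix
Match against tasks (self):
  - task 1 (Train): parent_id=NULL -> NULL
  - task 2 (Refactor): parent_id=NULL -> NULL
  - task 3 (Document): parent_id=2 -> Refactor
  - task 4 (Plan): parent_id=3 -> Document
  - task 5 (Setup): parent_id=NULL -> NULL
  - task 6 (Research): parent_id=NULL -> NULL

SQL:
SELECT a.name, b.name AS project, c.name AS parent
FROM tasks a
LEFT JOIN projects b ON a.project_id = b.id
LEFT JOIN tasks c ON a.parent_id = c.id

Result:
name     | project | parent  
---------+---------+---------
Train    | Titan   | NULL    
Refactor | Helix   | NULL    
Document | NULL    | Refactor
Plan     | Atlas   | Document
Setup    | Nova    | NULL    
Research | Helix   | NULL    


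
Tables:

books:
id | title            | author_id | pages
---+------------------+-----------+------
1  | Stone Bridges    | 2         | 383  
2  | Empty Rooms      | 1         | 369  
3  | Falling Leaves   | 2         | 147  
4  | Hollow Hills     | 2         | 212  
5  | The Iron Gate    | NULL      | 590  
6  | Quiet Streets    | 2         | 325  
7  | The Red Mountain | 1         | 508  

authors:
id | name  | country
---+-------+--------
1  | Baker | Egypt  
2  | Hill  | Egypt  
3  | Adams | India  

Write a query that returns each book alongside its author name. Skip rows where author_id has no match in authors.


INNER JOIN keeps only books rows whose author_id matches an id in authors. Walk through each book:
  - book 1 (Stone Bridges): author_id=2 -> matches Hill
  - book 2 (Empty Rooms): author_id=1 -> matches Baker
  - book 3 (Falling Leaves): author_id=2 -> matches Hill
  - book 4 (Hollow Hills): author_id=2 -> matches Hill
  - book 5 (The Iron Gate): author_id=NULL, no match -> dropped
  - book 6 (Quiet Streets): author_id=2 -> matches Hill
  - book 7 (The Red Mountain): author_id=1 -> matches Baker
So 1 of 7 rows is dropped.

SQL:
SELECT a.title, b.name AS author
FROM books a
INNER JOIN authors b ON a.author_id = b.id

Result:
title            | author
-----------------+-------
Stone Bridges    | Hill  
Empty Rooms      | Baker 
Falling Leaves   | Hill  
Hollow Hills     | Hill  
Quiet Streets    | Hill  
The Red Mountain | Baker 


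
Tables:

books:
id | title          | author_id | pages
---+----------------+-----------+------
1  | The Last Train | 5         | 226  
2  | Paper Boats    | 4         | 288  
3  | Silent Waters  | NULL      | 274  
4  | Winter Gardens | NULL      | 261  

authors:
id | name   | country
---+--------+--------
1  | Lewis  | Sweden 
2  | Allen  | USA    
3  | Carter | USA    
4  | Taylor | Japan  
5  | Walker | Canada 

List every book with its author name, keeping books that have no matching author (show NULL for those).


LEFT JOIN keeps every row from books (the left table); where author_id has no match in authors, the author columns become NULL. Walk through each book:
  - book 1 (The Last Train): author_id=5 -> matches Walker
  - book 2 (Paper Boats): author_id=4 -> matches Taylor
  - book 3 (Silent Waters): author_id=NULL, no match -> kept with NULL
  - book 4 (Winter Gardens): author_id=NULL, no match -> kept with NULL
All 4 rows appear; 2 have NULL author.

SQL:
SELECT a.title, b.name AS author
FROM books a
LEFT JOIN authors b ON a.author_id = b.id

Result:
title          | author
---------------+-------
The Last Train | Walker
Paper Boats    | Taylor
Silent Waters  | NULL  
Winter Gardens | NULL  


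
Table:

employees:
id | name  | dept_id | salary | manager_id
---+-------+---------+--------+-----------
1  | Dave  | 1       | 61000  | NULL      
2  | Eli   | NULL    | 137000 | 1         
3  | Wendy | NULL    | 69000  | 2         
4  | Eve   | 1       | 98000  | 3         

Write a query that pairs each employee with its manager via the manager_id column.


This is a self-join: employees is joined to a second copy of itself, matching each row's manager_id to another row's id. Use LEFT JOIN so rows with manager_id=NULL are kept.
  - employee 1 (Dave): manager_id=NULL -> NULL
  - employee 2 (Eli): manager_id=1 -> Dave
  - employee 3 (Wendy): manager_id=2 -> Eli
  - employee 4 (Eve): manager_id=3 -> Wendy

SQL:
SELECT a.name AS item, b.name AS manager
FROM employees a
LEFT JOIN employees b ON a.manager_id = b.id

Result:
item  | manager
------+--------
Dave  | NULL   
Eli   | Dave   
Wendy | Eli    
Eve   | Wendy  


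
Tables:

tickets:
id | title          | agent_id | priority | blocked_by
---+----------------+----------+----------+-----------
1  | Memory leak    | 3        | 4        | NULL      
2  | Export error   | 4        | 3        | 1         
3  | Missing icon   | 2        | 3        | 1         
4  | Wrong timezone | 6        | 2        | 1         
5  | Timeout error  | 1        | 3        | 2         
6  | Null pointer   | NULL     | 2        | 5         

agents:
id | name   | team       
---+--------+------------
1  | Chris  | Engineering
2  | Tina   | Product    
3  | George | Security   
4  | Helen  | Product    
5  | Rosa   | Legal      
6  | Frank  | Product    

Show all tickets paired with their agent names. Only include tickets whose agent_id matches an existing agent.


INNER JOIN keeps only tickets rows whose agent_id matches an id in agents. Walk through each ticket:
  - ticket 1 (Memory leak): agent_id=3 -> matches George
  - ticket 2 (Export error): agent_id=4 -> matches Helen
  - ticket 3 (Missing icon): agent_id=2 -> matches Tina
  - ticket 4 (Wrong timezone): agent_id=6 -> matches Frank
  - ticket 5 (Timeout error): agent_id=1 -> matches Chris
  - ticket 6 (Null pointer): agent_id=NULL, no match -> dropped
So 1 of 6 rows is dropped.

SQL:
SELECT a.title, b.name AS agent
FROM tickets a
INNER JOIN agents b ON a.agent_id = b.id

Result:
title          | agent 
---------------+-------
Memory leak    | George
Export error   | Helen 
Missing icon   | Tina  
Wrong timezone | Frank 
Timeout error  | Chris 


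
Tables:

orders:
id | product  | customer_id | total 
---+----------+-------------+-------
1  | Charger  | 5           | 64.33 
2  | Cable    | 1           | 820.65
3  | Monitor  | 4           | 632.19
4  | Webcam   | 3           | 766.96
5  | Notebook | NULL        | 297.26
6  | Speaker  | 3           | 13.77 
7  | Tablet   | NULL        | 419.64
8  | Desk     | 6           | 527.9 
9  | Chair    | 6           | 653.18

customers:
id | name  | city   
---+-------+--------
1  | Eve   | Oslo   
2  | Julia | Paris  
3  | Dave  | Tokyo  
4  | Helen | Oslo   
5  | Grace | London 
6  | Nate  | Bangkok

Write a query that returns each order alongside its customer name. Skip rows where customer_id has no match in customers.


INNER JOIN keeps only orders rows whose customer_id matches an id in customers. Walk through each order:
  - order 1 (Charger): customer_id=5 -> matches Grace
  - order 2 (Cable): customer_id=1 -> matches Eve
  - order 3 (Monitor): customer_id=4 -> matches Helen
  - order 4 (Webcam): customer_id=3 -> matches Dave
  - order 5 (Notebook): customer_id=NULL, no match -> dropped
  - order 6 (Speaker): customer_id=3 -> matches Dave
  - order 7 (Tablet): customer_id=NULL, no match -> dropped
  - order 8 (Desk): customer_id=6 -> matches Nate
  - order 9 (Chair): customer_id=6 -> matches Nate
So 2 of 9 rows are dropped.

SQL:
SELECT a.product, b.name AS customer
FROM orders a
INNER JOIN customers b ON a.customer_id = b.id

Result:
product | customer
--------+---------
Charger | Grace   
Cable   | Eve     
Monitor | Helen   
Webcam  | Dave    
Speaker | Dave    
Desk    | Nate    
Chair   | Nate    


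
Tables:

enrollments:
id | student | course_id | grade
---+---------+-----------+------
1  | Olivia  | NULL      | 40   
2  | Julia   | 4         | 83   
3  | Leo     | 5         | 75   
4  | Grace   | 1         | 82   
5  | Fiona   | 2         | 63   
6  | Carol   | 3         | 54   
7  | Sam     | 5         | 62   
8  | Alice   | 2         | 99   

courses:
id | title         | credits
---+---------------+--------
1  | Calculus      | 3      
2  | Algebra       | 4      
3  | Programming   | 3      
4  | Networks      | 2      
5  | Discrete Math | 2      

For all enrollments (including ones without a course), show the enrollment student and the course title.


LEFT JOIN keeps every row from enrollments (the left table); where course_id has no match in courses, the course columns become NULL. Walk through each enrollment:
  - enrollment 1 (Olivia): course_id=NULL, no match -> kept with NULL
  - enrollment 2 (Julia): course_id=4 -> matches Networks
  - enrollment 3 (Leo): course_id=5 -> matches Discrete Math
  - enrollment 4 (Grace): course_id=1 -> matches Calculus
  - enrollment 5 (Fiona): course_id=2 -> matches Algebra
  - enrollment 6 (Carol): course_id=3 -> matches Programming
  - enrollment 7 (Sam): course_id=5 -> matches Discrete Math
  - enrollment 8 (Alice): course_id=2 -> matches Algebra
All 8 rows appear; 1 has NULL course.

SQL:
SELECT a.student, b.title AS course
FROM enrollments a
LEFT JOIN courses b ON a.course_id = b.id

Result:
student | course       
--------+--------------
Olivia  | NULL         
Julia   | Networks     
Leo     | Discrete Math
Grace   | Calculus     
Fiona   | Algebra      
Carol   | Programming  
Sam     | Discrete Math
Alice   | Algebra      


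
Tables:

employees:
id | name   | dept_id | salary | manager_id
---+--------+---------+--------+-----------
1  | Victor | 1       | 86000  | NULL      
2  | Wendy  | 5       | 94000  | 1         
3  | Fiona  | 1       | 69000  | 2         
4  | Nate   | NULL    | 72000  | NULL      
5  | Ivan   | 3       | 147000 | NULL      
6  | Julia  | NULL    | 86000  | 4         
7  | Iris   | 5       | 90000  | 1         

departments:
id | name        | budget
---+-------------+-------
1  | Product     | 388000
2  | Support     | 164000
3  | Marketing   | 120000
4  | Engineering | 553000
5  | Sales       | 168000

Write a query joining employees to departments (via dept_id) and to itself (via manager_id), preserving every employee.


Two LEFT JOINs from the same base table employees: one to departments via dept_id, one to employees itself via manager_id. Both are LEFT so every employee is preserved.
Match against departments:
  - employee 1 (Victor): dept_id=1 -> matches Product
  - employee 2 (Wendy): dept_id=5 -> matches Sales
  - employee 3 (Fiona): dept_id=1 -> matches Product
  - employee 4 (Nate): dept_id=NULL, no match -> kept with NULL
  - employee 5 (Ivan): dept_id=3 -> matches Marketing
  - employee 6 (Julia): dept_id=NULL, no match -> kept with NULL
  - employee 7 (Iris): dept_id=5 -> matches Sales
Match against employees (self):
  - employee 1 (Victor): manager_id=NULL -> NULL
  - employee 2 (Wendy): manager_id=1 -> Victor
  - employee 3 (Fiona): manager_id=2 -> Wendy
  - employee 4 (Nate): manager_id=NULL -> NULL
  - employee 5 (Ivan): manager_id=NULL -> NULL
  - employee 6 (Julia): manager_id=4 -> Nate
  - employee 7 (Iris): manager_id=1 -> Victor

SQL:
SELECT a.name, b.name AS department, c.name AS manager
FROM employees a
LEFT JOIN departments b ON a.dept_id = b.id
LEFT JOIN employees c ON a.manager_id = c.id

Result:
name   | department | manager
-------+------------+--------
Victor | Product    | NULL   
Wendy  | Sales      | Victor 
Fiona  | Product    | Wendy  
Nate   | NULL       | NULL   
Ivan   | Marketing  | NULL   
Julia  | NULL       | Nate   
Iris   | Sales      | Victor 


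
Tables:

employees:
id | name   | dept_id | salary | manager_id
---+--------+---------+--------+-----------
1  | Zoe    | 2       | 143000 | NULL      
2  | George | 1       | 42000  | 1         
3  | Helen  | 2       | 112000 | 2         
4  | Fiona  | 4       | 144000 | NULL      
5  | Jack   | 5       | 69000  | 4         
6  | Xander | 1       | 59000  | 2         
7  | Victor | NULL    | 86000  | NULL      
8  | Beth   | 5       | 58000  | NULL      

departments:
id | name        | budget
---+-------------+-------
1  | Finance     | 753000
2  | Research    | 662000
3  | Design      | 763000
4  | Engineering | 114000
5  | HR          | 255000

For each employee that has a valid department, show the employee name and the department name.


INNER JOIN keeps only employees rows whose dept_id matches an id in departments. Walk through each employee:
  - employee 1 (Zoe): dept_id=2 -> matches Research
  - employee 2 (George): dept_id=1 -> matches Finance
  - employee 3 (Helen): dept_id=2 -> matches Research
  - employee 4 (Fiona): dept_id=4 -> matches Engineering
  - employee 5 (Jack): dept_id=5 -> matches HR
  - employee 6 (Xander): dept_id=1 -> matches Finance
  - employee 7 (Victor): dept_id=NULL, no match -> dropped
  - employee 8 (Beth): dept_id=5 -> matches HR
So 1 of 8 rows is dropped.

SQL:
SELECT a.name, b.name AS department
FROM employees a
INNER JOIN departments b ON a.dept_id = b.id

Result:
name   | department 
-------+------------
Zoe    | Research   
George | Finance    
Helen  | Research   
Fiona  | Engineering
Jack   | HR         
Xander | Finance    
Beth   | HR         


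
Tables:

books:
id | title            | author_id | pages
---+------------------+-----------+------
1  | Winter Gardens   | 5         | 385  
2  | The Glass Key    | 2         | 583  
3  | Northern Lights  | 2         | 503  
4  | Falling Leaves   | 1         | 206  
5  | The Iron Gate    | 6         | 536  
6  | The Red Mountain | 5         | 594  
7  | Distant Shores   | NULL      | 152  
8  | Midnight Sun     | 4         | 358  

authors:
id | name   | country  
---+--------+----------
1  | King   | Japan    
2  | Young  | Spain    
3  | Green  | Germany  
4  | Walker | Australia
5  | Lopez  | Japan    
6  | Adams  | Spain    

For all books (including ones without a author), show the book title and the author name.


LEFT JOIN keeps every row from books (the left table); where author_id has no match in authors, the author columns become NULL. Walk through each book:
  - book 1 (Winter Gardens): author_id=5 -> matches Lopez
  - book 2 (The Glass Key): author_id=2 -> matches Young
  - book 3 (Northern Lights): author_id=2 -> matches Young
  - book 4 (Falling Leaves): author_id=1 -> matches King
  - book 5 (The Iron Gate): author_id=6 -> matches Adams
  - book 6 (The Red Mountain): author_id=5 -> matches Lopez
  - book 7 (Distant Shores): author_id=NULL, no match -> kept with NULL
  - book 8 (Midnight Sun): author_id=4 -> matches Walker
All 8 rows appear; 1 has NULL author.

SQL:
SELECT a.title, b.name AS author
FROM books a
LEFT JOIN authors b ON a.author_id = b.id

Result:
title            | author
-----------------+-------
Winter Gardens   | Lopez 
The Glass Key    | Young 
Northern Lights  | Young 
Falling Leaves   | King  
The Iron Gate    | Adams 
The Red Mountain | Lopez 
Distant Shores   | NULL  
Midnight Sun     | Walker


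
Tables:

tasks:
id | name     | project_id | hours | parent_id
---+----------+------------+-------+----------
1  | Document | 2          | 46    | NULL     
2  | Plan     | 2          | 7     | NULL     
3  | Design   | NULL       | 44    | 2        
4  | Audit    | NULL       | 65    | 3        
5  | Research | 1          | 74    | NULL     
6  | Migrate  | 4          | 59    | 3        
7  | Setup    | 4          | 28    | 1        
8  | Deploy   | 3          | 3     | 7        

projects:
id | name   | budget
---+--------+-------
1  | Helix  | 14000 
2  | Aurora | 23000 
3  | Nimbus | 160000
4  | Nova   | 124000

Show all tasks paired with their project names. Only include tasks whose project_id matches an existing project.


INNER JOIN keeps only tasks rows whose project_id matches an id in projects. Walk through each task:
  - task 1 (Document): project_id=2 -> matches Aurora
  - task 2 (Plan): project_id=2 -> matches Aurora
  - task 3 (Design): project_id=NULL, no match -> dropped
  - task 4 (Audit): project_id=NULL, no match -> dropped
  - task 5 (Research): project_id=1 -> matches Helix
  - task 6 (Migrate): project_id=4 -> matches Nova
  - task 7 (Setup): project_id=4 -> matches Nova
  - task 8 (Deploy): project_id=3 -> matches Nimbus
So 2 of 8 rows are dropped.

SQL:
SELECT a.name, b.name AS project
FROM tasks a
INNER JOIN projects b ON a.project_id = b.id

Result:
name     | project
---------+--------
Document | Aurora 
Plan     | Aurora 
Research | Helix  
Migrate  | Nova   
Setup    | Nova   
Deploy   | Nimbus 


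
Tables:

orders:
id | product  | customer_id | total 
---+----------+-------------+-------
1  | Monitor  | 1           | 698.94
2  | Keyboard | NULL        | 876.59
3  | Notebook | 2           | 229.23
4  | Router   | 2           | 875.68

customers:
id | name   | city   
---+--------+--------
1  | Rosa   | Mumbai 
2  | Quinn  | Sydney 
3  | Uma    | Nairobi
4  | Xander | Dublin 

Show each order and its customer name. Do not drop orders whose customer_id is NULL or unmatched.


LEFT JOIN keeps every row from orders (the left table); where customer_id has no match in customers, the customer columns become NULL. Walk through each order:
  - order 1 (Monitor): customer_id=1 -> matches Rosa
  - order 2 (Keyboard): customer_id=NULL, no match -> kept with NULL
  - order 3 (Notebook): customer_id=2 -> matches Quinn
  - order 4 (Router): customer_id=2 -> matches Quinn
All 4 rows appear; 1 has NULL customer.

SQL:
SELECT a.product, b.name AS customer
FROM orders a
LEFT JOIN customers b ON a.customer_id = b.id

Result:
product  | customer
---------+---------
Monitor  | Rosa    
Keyboard | NULL    
Notebook | Quinn   
Router   | Quinn   


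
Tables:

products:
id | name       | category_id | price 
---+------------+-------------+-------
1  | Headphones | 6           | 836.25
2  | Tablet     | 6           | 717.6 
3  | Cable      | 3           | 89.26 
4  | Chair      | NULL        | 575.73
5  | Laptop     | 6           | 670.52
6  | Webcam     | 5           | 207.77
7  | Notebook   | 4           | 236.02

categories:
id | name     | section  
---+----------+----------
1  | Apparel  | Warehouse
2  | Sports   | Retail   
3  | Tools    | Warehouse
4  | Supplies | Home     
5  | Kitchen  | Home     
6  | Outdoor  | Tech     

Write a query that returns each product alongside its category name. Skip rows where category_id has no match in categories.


INNER JOIN keeps only products rows whose category_id matches an id in categories. Walk through each product:
  - product 1 (Headphones): category_id=6 -> matches Outdoor
  - product 2 (Tablet): category_id=6 -> matches Outdoor
  - product 3 (Cable): category_id=3 -> matches Tools
  - product 4 (Chair): category_id=NULL, no match -> dropped
  - product 5 (Laptop): category_id=6 -> matches Outdoor
  - product 6 (Webcam): category_id=5 -> matches Kitchen
  - product 7 (Notebook): category_id=4 -> matches Supplies
So 1 of 7 rows is dropped.

SQL:
SELECT a.name, b.name AS category
FROM products a
INNER JOIN categories b ON a.category_id = b.id

Result:
name       | category
-----------+---------
Headphones | Outdoor 
Tablet     | Outdoor 
Cable      | Tools   
Laptop     | Outdoor 
Webcam     | Kitchen 
Notebook   | Supplies


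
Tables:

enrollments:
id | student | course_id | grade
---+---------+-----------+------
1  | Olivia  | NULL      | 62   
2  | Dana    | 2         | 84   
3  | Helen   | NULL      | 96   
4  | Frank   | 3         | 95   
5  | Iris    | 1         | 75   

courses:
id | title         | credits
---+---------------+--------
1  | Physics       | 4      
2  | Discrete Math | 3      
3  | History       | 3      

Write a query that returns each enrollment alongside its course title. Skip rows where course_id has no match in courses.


INNER JOIN keeps only enrollments rows whose course_id matches an id in courses. Walk through each enrollment:
  - enrollment 1 (Olivia): course_id=NULL, no match -> dropped
  - enrollment 2 (Dana): course_id=2 -> matches Discrete Math
  - enrollment 3 (Helen): course_id=NULL, no match -> dropped
  - enrollment 4 (Frank): course_id=3 -> matches History
  - enrollment 5 (Iris): course_id=1 -> matches Physics
So 2 of 5 rows are dropped.

SQL:
SELECT a.student, b.title AS course
FROM enrollments a
INNER JOIN courses b ON a.course_id = b.id

Result:
student | course       
--------+--------------
Dana    | Discrete Math
Frank   | History      
Iris    | Physics      


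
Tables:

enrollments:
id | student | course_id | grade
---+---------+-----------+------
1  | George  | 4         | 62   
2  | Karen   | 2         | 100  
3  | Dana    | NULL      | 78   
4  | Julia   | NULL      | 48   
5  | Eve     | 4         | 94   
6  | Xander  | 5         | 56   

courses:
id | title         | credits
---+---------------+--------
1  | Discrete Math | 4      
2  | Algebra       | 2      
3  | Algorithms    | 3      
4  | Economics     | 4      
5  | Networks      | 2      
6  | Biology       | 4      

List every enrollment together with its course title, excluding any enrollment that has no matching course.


INNER JOIN keeps only enrollments rows whose course_id matches an id in courses. Walk through each enrollment:
  - enrollment 1 (George): course_id=4 -> matches Economics
  - enrollment 2 (Karen): course_id=2 -> matches Algebra
  - enrollment 3 (Dana): course_id=NULL, no match -> dropped
  - enrollment 4 (Julia): course_id=NULL, no match -> dropped
  - enrollment 5 (Eve): course_id=4 -> matches Economics
  - enrollment 6 (Xander): course_id=5 -> matches Networks
So 2 of 6 rows are dropped.

SQL:
SELECT a.student, b.title AS course
FROM enrollments a
INNER JOIN courses b ON a.course_id = b.id

Result:
student | course   
--------+----------
George  | Economics
Karen   | Algebra  
Eve     | Economics
Xander  | Networks 


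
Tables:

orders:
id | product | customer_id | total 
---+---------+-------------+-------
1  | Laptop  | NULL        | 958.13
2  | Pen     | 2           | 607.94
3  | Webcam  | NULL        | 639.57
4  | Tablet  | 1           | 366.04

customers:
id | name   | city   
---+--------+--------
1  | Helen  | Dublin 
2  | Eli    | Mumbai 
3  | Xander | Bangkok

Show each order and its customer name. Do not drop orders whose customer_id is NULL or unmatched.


LEFT JOIN keeps every row from orders (the left table); where customer_id has no match in customers, the customer columns become NULL. Walk through each order:
  - order 1 (Laptop): customer_id=NULL, no match -> kept with NULL
  - order 2 (Pen): customer_id=2 -> matches Eli
  - order 3 (Webcam): customer_id=NULL, no match -> kept with NULL
  - order 4 (Tablet): customer_id=1 -> matches Helen
All 4 rows appear; 2 have NULL customer.

SQL:
SELECT a.product, b.name AS customer
FROM orders a
LEFT JOIN customers b ON a.customer_id = b.id

Result:
product | customer
--------+---------
Laptop  | NULL    
Pen     | Eli     
Webcam  | NULL    
Tablet  | Helen   
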